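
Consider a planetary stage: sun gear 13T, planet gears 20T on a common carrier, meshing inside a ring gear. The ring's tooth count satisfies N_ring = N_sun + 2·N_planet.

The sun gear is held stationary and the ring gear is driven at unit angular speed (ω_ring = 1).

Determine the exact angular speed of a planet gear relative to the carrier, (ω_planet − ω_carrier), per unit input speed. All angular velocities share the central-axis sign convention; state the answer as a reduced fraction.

N_ring = 13 + 2·20 = 53
13(ω_s−ω_c) = −53(ω_r−ω_c),  ω_s=0, ω_r=1
13(0−ω_c) = −53(1−ω_c)  ⇒  66ω_c = 53  ⇒  ω_c = 53/66
sun–planet: 13·(0−53/66) = −20·(ω_p−ω_c)  ⇒  ω_p−ω_c = −(13/20)·(-53/66) = 689/1320

689/1320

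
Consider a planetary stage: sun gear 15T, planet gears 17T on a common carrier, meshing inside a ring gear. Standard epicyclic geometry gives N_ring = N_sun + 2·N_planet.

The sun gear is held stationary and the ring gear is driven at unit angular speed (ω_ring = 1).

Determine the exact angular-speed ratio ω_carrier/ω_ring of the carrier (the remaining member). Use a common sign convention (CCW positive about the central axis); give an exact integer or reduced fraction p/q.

49/64

N_ring = 15 + 2·17 = 49
15(ω_s−ω_c) = −49(ω_r−ω_c),  ω_s=0, ω_r=1
15(0−ω_c) = −49(1−ω_c)  ⇒  64ω_c = 49  ⇒  ω_c = 49/64
ω_c/ω_r = 49/64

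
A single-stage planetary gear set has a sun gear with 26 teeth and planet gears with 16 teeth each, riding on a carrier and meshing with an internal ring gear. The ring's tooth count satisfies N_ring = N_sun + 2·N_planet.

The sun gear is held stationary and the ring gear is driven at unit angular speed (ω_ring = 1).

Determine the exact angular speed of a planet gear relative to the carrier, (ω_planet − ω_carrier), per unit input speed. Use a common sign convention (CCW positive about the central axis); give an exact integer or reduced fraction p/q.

377/336

N_ring = 26 + 2·16 = 58
26(ω_s−ω_c) = −58(ω_r−ω_c),  ω_s=0, ω_r=1
26(0−ω_c) = −58(1−ω_c)  ⇒  84ω_c = 58  ⇒  ω_c = 29/42
sun–planet: 26·(0−29/42) = −16·(ω_p−ω_c)  ⇒  ω_p−ω_c = −(26/16)·(-29/42) = 377/336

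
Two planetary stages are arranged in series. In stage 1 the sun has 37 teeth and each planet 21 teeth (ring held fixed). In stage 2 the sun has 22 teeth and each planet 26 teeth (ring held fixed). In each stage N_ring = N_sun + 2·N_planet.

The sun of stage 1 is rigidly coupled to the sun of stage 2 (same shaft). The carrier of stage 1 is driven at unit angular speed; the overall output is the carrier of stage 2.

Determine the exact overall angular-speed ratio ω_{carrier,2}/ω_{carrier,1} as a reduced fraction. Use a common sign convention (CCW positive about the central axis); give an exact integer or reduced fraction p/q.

Stage 1: N_ring = 37 + 2·21 = 79
Stage 1: 37(ω_s−ω_c) = −79(ω_r−ω_c),  ω_r=0, ω_c=1
Stage 1: ω_s = 1 − (79/37)(0−1) = 116/37
  ⇒ ω_s¹/ω_c¹ = 116/37
Stage 2: N_ring = 22 + 2·26 = 74
Stage 2: 22(ω_s−ω_c) = −74(ω_r−ω_c),  ω_r=0, ω_s=1
Stage 2: 22(1−ω_c) = −74(0−ω_c)  ⇒  96ω_c = 22  ⇒  ω_c = 11/48
  ⇒ ω_c²/ω_s² = 11/48
Coupling ω_s² = ω_s¹ ⇒ overall = 116/37 × 11/48 = 319/444

319/444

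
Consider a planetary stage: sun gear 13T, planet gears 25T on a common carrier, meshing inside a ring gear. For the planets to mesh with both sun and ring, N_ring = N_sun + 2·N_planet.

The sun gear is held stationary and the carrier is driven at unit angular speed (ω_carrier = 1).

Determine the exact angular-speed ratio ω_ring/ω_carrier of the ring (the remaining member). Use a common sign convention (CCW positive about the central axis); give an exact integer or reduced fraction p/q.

76/63

N_ring = 13 + 2·25 = 63
13(ω_s−ω_c) = −63(ω_r−ω_c),  ω_s=0, ω_c=1
ω_r = 1 − (13/63)(0−1) = 76/63
ω_r/ω_c = 76/63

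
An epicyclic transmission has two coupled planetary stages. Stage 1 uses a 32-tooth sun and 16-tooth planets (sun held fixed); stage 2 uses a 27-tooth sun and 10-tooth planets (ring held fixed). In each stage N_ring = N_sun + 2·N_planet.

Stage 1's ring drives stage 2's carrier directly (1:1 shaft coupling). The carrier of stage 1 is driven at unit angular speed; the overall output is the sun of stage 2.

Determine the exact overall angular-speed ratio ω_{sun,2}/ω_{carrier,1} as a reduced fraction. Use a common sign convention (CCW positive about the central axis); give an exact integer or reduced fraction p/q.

Stage 1: N_ring = 32 + 2·16 = 64
Stage 1: 32(ω_s−ω_c) = −64(ω_r−ω_c),  ω_s=0, ω_c=1
Stage 1: ω_r = 1 − (32/64)(0−1) = 3/2
  ⇒ ω_r¹/ω_c¹ = 3/2
Stage 2: N_ring = 27 + 2·10 = 47
Stage 2: 27(ω_s−ω_c) = −47(ω_r−ω_c),  ω_r=0, ω_c=1
Stage 2: ω_s = 1 − (47/27)(0−1) = 74/27
  ⇒ ω_s²/ω_c² = 74/27
Coupling ω_c² = ω_r¹ ⇒ overall = 3/2 × 74/27 = 37/9

37/9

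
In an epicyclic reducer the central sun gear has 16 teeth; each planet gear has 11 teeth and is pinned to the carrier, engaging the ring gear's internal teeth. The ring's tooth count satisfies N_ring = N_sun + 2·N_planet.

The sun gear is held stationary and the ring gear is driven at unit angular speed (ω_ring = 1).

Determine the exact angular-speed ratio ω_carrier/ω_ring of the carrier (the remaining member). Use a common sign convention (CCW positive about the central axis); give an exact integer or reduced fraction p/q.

N_ring = 16 + 2·11 = 38
16(ω_s−ω_c) = −38(ω_r−ω_c),  ω_s=0, ω_r=1
16(0−ω_c) = −38(1−ω_c)  ⇒  54ω_c = 38  ⇒  ω_c = 19/27
ω_c/ω_r = 19/27

19/27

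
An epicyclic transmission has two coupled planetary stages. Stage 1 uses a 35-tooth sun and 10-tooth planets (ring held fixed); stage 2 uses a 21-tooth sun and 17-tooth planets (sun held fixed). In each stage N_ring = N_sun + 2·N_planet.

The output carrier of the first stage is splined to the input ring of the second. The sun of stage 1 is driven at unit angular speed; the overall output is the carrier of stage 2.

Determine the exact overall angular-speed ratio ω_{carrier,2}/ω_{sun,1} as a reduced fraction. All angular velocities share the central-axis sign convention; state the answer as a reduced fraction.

385/1368

Stage 1: N_ring = 35 + 2·10 = 55
Stage 1: 35(ω_s−ω_c) = −55(ω_r−ω_c),  ω_r=0, ω_s=1
Stage 1: 35(1−ω_c) = −55(0−ω_c)  ⇒  90ω_c = 35  ⇒  ω_c = 7/18
  ⇒ ω_c¹/ω_s¹ = 7/18
Stage 2: N_ring = 21 + 2·17 = 55
Stage 2: 21(ω_s−ω_c) = −55(ω_r−ω_c),  ω_s=0, ω_r=1
Stage 2: 21(0−ω_c) = −55(1−ω_c)  ⇒  76ω_c = 55  ⇒  ω_c = 55/76
  ⇒ ω_c²/ω_r² = 55/76
Coupling ω_r² = ω_c¹ ⇒ overall = 7/18 × 55/76 = 385/1368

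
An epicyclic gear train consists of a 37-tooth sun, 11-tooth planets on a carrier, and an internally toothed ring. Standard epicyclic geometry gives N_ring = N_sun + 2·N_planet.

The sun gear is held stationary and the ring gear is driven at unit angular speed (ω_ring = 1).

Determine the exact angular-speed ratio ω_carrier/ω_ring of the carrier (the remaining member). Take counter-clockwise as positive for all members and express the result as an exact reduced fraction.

N_ring = 37 + 2·11 = 59
37(ω_s−ω_c) = −59(ω_r−ω_c),  ω_s=0, ω_r=1
37(0−ω_c) = −59(1−ω_c)  ⇒  96ω_c = 59  ⇒  ω_c = 59/96
ω_c/ω_r = 59/96

59/96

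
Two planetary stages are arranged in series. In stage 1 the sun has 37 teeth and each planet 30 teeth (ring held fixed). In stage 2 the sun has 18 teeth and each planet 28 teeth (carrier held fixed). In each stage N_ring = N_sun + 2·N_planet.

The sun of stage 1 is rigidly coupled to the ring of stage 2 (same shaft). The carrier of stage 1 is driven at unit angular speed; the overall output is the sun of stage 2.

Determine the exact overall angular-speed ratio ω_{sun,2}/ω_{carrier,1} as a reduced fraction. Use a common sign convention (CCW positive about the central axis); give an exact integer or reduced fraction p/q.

-134/9

Stage 1: N_ring = 37 + 2·30 = 97
Stage 1: 37(ω_s−ω_c) = −97(ω_r−ω_c),  ω_r=0, ω_c=1
Stage 1: ω_s = 1 − (97/37)(0−1) = 134/37
  ⇒ ω_s¹/ω_c¹ = 134/37
Stage 2: N_ring = 18 + 2·28 = 74
Stage 2: 18(ω_s−ω_c) = −74(ω_r−ω_c),  ω_c=0, ω_r=1
Stage 2: ω_s = 0 − (74/18)(1−0) = -37/9
  ⇒ ω_s²/ω_r² = -37/9
Coupling ω_r² = ω_s¹ ⇒ overall = 134/37 × -37/9 = -134/9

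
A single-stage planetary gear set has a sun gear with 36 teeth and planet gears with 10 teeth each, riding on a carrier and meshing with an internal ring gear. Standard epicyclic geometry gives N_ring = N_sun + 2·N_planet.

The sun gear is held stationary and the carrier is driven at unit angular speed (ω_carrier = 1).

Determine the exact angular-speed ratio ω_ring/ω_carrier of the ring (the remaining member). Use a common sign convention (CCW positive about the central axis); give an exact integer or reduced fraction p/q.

N_ring = 36 + 2·10 = 56
36(ω_s−ω_c) = −56(ω_r−ω_c),  ω_s=0, ω_c=1
ω_r = 1 − (36/56)(0−1) = 23/14
ω_r/ω_c = 23/14

23/14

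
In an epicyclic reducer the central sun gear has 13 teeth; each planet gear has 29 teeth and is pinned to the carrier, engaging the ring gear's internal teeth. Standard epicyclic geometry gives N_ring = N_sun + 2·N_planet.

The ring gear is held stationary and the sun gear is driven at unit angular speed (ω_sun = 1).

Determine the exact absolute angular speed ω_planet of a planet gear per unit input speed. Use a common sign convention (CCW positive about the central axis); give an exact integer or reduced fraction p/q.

-13/58

N_ring = 13 + 2·29 = 71
13(ω_s−ω_c) = −71(ω_r−ω_c),  ω_r=0, ω_s=1
13(1−ω_c) = −71(0−ω_c)  ⇒  84ω_c = 13  ⇒  ω_c = 13/84
sun–planet: 13·(1−13/84) = −29·(ω_p−ω_c)  ⇒  ω_p−ω_c = −(13/29)·(71/84) = -923/2436
ω_p = 13/84 − 923/2436 = -13/58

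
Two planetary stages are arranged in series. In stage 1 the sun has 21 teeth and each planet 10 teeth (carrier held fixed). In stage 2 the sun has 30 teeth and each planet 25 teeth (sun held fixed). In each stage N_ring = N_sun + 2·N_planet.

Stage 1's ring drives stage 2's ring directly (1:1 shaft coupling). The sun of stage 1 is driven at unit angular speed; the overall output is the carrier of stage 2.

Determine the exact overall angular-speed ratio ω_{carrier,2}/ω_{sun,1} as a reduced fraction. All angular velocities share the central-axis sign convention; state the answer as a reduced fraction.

-168/451

Stage 1: N_ring = 21 + 2·10 = 41
Stage 1: 21(ω_s−ω_c) = −41(ω_r−ω_c),  ω_c=0, ω_s=1
Stage 1: ω_r = 0 − (21/41)(1−0) = -21/41
  ⇒ ω_r¹/ω_s¹ = -21/41
Stage 2: N_ring = 30 + 2·25 = 80
Stage 2: 30(ω_s−ω_c) = −80(ω_r−ω_c),  ω_s=0, ω_r=1
Stage 2: 30(0−ω_c) = −80(1−ω_c)  ⇒  110ω_c = 80  ⇒  ω_c = 8/11
  ⇒ ω_c²/ω_r² = 8/11
Coupling ω_r² = ω_r¹ ⇒ overall = -21/41 × 8/11 = -168/451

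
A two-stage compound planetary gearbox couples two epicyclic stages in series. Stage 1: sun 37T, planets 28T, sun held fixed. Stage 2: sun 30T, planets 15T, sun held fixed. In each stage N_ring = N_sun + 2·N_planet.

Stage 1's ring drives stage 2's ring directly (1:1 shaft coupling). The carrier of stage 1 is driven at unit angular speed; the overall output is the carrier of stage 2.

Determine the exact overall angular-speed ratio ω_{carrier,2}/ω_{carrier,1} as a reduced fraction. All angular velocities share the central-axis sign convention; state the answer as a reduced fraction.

Stage 1: N_ring = 37 + 2·28 = 93
Stage 1: 37(ω_s−ω_c) = −93(ω_r−ω_c),  ω_s=0, ω_c=1
Stage 1: ω_r = 1 − (37/93)(0−1) = 130/93
  ⇒ ω_r¹/ω_c¹ = 130/93
Stage 2: N_ring = 30 + 2·15 = 60
Stage 2: 30(ω_s−ω_c) = −60(ω_r−ω_c),  ω_s=0, ω_r=1
Stage 2: 30(0−ω_c) = −60(1−ω_c)  ⇒  90ω_c = 60  ⇒  ω_c = 2/3
  ⇒ ω_c²/ω_r² = 2/3
Coupling ω_r² = ω_r¹ ⇒ overall = 130/93 × 2/3 = 260/279

260/279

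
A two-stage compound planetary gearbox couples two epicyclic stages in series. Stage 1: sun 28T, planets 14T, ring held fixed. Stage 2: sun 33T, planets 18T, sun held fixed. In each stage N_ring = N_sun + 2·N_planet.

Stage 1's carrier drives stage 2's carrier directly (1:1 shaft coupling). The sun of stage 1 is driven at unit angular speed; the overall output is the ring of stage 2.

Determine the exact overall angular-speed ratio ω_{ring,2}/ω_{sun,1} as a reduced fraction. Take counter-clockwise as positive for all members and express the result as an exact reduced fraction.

34/69

Stage 1: N_ring = 28 + 2·14 = 56
Stage 1: 28(ω_s−ω_c) = −56(ω_r−ω_c),  ω_r=0, ω_s=1
Stage 1: 28(1−ω_c) = −56(0−ω_c)  ⇒  84ω_c = 28  ⇒  ω_c = 1/3
  ⇒ ω_c¹/ω_s¹ = 1/3
Stage 2: N_ring = 33 + 2·18 = 69
Stage 2: 33(ω_s−ω_c) = −69(ω_r−ω_c),  ω_s=0, ω_c=1
Stage 2: ω_r = 1 − (33/69)(0−1) = 34/23
  ⇒ ω_r²/ω_c² = 34/23
Coupling ω_c² = ω_c¹ ⇒ overall = 1/3 × 34/23 = 34/69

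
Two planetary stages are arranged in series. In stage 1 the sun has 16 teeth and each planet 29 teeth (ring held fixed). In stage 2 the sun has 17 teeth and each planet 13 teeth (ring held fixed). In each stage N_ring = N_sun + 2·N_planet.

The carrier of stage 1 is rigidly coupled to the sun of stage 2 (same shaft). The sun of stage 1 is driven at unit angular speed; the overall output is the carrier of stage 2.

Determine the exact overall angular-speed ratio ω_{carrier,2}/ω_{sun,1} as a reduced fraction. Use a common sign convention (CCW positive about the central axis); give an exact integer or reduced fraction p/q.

Stage 1: N_ring = 16 + 2·29 = 74
Stage 1: 16(ω_s−ω_c) = −74(ω_r−ω_c),  ω_r=0, ω_s=1
Stage 1: 16(1−ω_c) = −74(0−ω_c)  ⇒  90ω_c = 16  ⇒  ω_c = 8/45
  ⇒ ω_c¹/ω_s¹ = 8/45
Stage 2: N_ring = 17 + 2·13 = 43
Stage 2: 17(ω_s−ω_c) = −43(ω_r−ω_c),  ω_r=0, ω_s=1
Stage 2: 17(1−ω_c) = −43(0−ω_c)  ⇒  60ω_c = 17  ⇒  ω_c = 17/60
  ⇒ ω_c²/ω_s² = 17/60
Coupling ω_s² = ω_c¹ ⇒ overall = 8/45 × 17/60 = 34/675

34/675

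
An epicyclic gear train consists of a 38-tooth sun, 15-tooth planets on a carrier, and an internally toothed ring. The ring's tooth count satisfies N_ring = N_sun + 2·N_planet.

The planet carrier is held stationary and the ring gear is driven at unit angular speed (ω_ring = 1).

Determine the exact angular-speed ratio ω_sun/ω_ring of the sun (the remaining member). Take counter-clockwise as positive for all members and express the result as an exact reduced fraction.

-34/19

N_ring = 38 + 2·15 = 68
38(ω_s−ω_c) = −68(ω_r−ω_c),  ω_c=0, ω_r=1
ω_s = 0 − (68/38)(1−0) = -34/19
ω_s/ω_r = -34/19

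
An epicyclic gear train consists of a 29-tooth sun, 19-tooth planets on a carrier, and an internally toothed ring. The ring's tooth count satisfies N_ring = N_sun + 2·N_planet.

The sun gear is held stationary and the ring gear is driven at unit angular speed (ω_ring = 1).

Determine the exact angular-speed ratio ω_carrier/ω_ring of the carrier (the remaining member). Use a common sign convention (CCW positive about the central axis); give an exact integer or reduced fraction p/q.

67/96

N_ring = 29 + 2·19 = 67
29(ω_s−ω_c) = −67(ω_r−ω_c),  ω_s=0, ω_r=1
29(0−ω_c) = −67(1−ω_c)  ⇒  96ω_c = 67  ⇒  ω_c = 67/96
ω_c/ω_r = 67/96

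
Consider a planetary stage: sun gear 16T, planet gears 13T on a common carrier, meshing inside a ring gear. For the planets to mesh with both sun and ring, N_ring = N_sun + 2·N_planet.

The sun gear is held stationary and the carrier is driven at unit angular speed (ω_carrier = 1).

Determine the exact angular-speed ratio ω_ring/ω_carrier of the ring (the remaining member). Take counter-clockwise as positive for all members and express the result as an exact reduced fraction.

N_ring = 16 + 2·13 = 42
16(ω_s−ω_c) = −42(ω_r−ω_c),  ω_s=0, ω_c=1
ω_r = 1 − (16/42)(0−1) = 29/21
ω_r/ω_c = 29/21

29/21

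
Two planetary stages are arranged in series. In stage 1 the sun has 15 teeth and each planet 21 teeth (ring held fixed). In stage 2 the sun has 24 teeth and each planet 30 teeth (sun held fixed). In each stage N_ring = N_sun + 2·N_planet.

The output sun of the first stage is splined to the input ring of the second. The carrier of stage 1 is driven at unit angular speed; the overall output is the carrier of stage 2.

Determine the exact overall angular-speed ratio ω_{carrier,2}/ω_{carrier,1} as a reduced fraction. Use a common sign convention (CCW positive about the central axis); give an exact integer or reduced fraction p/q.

Stage 1: N_ring = 15 + 2·21 = 57
Stage 1: 15(ω_s−ω_c) = −57(ω_r−ω_c),  ω_r=0, ω_c=1
Stage 1: ω_s = 1 − (57/15)(0−1) = 24/5
  ⇒ ω_s¹/ω_c¹ = 24/5
Stage 2: N_ring = 24 + 2·30 = 84
Stage 2: 24(ω_s−ω_c) = −84(ω_r−ω_c),  ω_s=0, ω_r=1
Stage 2: 24(0−ω_c) = −84(1−ω_c)  ⇒  108ω_c = 84  ⇒  ω_c = 7/9
  ⇒ ω_c²/ω_r² = 7/9
Coupling ω_r² = ω_s¹ ⇒ overall = 24/5 × 7/9 = 56/15

56/15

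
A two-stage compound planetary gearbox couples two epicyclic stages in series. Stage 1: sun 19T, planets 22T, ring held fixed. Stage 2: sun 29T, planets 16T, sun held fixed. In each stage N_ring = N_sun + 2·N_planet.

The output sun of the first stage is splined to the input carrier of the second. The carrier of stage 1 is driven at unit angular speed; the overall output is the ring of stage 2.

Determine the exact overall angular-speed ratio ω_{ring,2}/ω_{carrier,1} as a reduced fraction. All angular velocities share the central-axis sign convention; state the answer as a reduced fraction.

7380/1159

Stage 1: N_ring = 19 + 2·22 = 63
Stage 1: 19(ω_s−ω_c) = −63(ω_r−ω_c),  ω_r=0, ω_c=1
Stage 1: ω_s = 1 − (63/19)(0−1) = 82/19
  ⇒ ω_s¹/ω_c¹ = 82/19
Stage 2: N_ring = 29 + 2·16 = 61
Stage 2: 29(ω_s−ω_c) = −61(ω_r−ω_c),  ω_s=0, ω_c=1
Stage 2: ω_r = 1 − (29/61)(0−1) = 90/61
  ⇒ ω_r²/ω_c² = 90/61
Coupling ω_c² = ω_s¹ ⇒ overall = 82/19 × 90/61 = 7380/1159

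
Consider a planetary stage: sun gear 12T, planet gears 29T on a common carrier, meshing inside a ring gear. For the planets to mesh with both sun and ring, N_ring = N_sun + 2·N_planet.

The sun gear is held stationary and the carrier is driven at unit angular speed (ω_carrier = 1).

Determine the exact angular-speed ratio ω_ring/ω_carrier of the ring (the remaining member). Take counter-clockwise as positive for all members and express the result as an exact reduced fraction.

41/35

N_ring = 12 + 2·29 = 70
12(ω_s−ω_c) = −70(ω_r−ω_c),  ω_s=0, ω_c=1
ω_r = 1 − (12/70)(0−1) = 41/35
ω_r/ω_c = 41/35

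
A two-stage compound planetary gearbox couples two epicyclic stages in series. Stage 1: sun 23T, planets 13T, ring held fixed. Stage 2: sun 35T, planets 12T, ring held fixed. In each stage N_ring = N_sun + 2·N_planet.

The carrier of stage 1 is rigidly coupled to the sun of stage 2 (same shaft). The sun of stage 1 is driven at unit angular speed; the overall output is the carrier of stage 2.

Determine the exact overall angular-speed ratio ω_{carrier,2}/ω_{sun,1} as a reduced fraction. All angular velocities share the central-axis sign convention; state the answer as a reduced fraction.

Stage 1: N_ring = 23 + 2·13 = 49
Stage 1: 23(ω_s−ω_c) = −49(ω_r−ω_c),  ω_r=0, ω_s=1
Stage 1: 23(1−ω_c) = −49(0−ω_c)  ⇒  72ω_c = 23  ⇒  ω_c = 23/72
  ⇒ ω_c¹/ω_s¹ = 23/72
Stage 2: N_ring = 35 + 2·12 = 59
Stage 2: 35(ω_s−ω_c) = −59(ω_r−ω_c),  ω_r=0, ω_s=1
Stage 2: 35(1−ω_c) = −59(0−ω_c)  ⇒  94ω_c = 35  ⇒  ω_c = 35/94
  ⇒ ω_c²/ω_s² = 35/94
Coupling ω_s² = ω_c¹ ⇒ overall = 23/72 × 35/94 = 805/6768

805/6768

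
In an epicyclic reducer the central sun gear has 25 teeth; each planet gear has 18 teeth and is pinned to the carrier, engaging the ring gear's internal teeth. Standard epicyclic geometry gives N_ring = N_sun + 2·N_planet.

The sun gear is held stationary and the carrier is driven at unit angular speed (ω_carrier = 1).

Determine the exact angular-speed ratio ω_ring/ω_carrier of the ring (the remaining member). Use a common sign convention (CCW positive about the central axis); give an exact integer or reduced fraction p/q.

86/61

N_ring = 25 + 2·18 = 61
25(ω_s−ω_c) = −61(ω_r−ω_c),  ω_s=0, ω_c=1
ω_r = 1 − (25/61)(0−1) = 86/61
ω_r/ω_c = 86/61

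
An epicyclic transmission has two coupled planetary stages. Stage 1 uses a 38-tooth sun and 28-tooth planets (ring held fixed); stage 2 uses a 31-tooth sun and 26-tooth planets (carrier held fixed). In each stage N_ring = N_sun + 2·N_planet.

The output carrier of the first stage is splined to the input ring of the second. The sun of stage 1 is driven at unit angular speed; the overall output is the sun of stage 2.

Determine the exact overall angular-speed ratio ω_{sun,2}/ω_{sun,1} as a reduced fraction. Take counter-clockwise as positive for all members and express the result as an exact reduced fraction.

-1577/2046

Stage 1: N_ring = 38 + 2·28 = 94
Stage 1: 38(ω_s−ω_c) = −94(ω_r−ω_c),  ω_r=0, ω_s=1
Stage 1: 38(1−ω_c) = −94(0−ω_c)  ⇒  132ω_c = 38  ⇒  ω_c = 19/66
  ⇒ ω_c¹/ω_s¹ = 19/66
Stage 2: N_ring = 31 + 2·26 = 83
Stage 2: 31(ω_s−ω_c) = −83(ω_r−ω_c),  ω_c=0, ω_r=1
Stage 2: ω_s = 0 − (83/31)(1−0) = -83/31
  ⇒ ω_s²/ω_r² = -83/31
Coupling ω_r² = ω_c¹ ⇒ overall = 19/66 × -83/31 = -1577/2046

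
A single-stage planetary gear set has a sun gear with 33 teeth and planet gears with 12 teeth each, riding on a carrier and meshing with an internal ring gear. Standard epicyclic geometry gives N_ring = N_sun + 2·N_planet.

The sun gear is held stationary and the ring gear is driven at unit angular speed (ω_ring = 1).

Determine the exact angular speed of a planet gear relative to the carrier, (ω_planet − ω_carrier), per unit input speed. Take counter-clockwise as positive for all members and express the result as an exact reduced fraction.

209/120

N_ring = 33 + 2·12 = 57
33(ω_s−ω_c) = −57(ω_r−ω_c),  ω_s=0, ω_r=1
33(0−ω_c) = −57(1−ω_c)  ⇒  90ω_c = 57  ⇒  ω_c = 19/30
sun–planet: 33·(0−19/30) = −12·(ω_p−ω_c)  ⇒  ω_p−ω_c = −(33/12)·(-19/30) = 209/120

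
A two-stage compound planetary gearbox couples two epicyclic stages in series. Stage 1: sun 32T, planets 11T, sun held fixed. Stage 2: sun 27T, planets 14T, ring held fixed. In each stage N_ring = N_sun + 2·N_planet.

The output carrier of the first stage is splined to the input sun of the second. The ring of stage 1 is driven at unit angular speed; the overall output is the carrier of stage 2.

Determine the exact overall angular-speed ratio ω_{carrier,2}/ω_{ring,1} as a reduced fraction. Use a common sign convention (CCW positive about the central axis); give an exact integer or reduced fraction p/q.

729/3526

Stage 1: N_ring = 32 + 2·11 = 54
Stage 1: 32(ω_s−ω_c) = −54(ω_r−ω_c),  ω_s=0, ω_r=1
Stage 1: 32(0−ω_c) = −54(1−ω_c)  ⇒  86ω_c = 54  ⇒  ω_c = 27/43
  ⇒ ω_c¹/ω_r¹ = 27/43
Stage 2: N_ring = 27 + 2·14 = 55
Stage 2: 27(ω_s−ω_c) = −55(ω_r−ω_c),  ω_r=0, ω_s=1
Stage 2: 27(1−ω_c) = −55(0−ω_c)  ⇒  82ω_c = 27  ⇒  ω_c = 27/82
  ⇒ ω_c²/ω_s² = 27/82
Coupling ω_s² = ω_c¹ ⇒ overall = 27/43 × 27/82 = 729/3526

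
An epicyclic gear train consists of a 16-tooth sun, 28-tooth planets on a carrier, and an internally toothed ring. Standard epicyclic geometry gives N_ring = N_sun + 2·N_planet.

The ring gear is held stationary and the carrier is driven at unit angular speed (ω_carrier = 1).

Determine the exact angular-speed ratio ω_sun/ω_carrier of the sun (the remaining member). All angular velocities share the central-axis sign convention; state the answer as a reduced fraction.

11/2

N_ring = 16 + 2·28 = 72
16(ω_s−ω_c) = −72(ω_r−ω_c),  ω_r=0, ω_c=1
ω_s = 1 − (72/16)(0−1) = 11/2
ω_s/ω_c = 11/2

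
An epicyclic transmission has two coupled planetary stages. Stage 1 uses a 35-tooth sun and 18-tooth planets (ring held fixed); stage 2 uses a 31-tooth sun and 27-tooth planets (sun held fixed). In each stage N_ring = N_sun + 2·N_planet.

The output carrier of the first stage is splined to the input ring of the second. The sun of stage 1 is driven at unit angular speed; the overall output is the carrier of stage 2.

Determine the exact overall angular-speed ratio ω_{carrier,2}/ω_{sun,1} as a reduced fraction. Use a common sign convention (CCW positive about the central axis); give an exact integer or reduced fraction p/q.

Stage 1: N_ring = 35 + 2·18 = 71
Stage 1: 35(ω_s−ω_c) = −71(ω_r−ω_c),  ω_r=0, ω_s=1
Stage 1: 35(1−ω_c) = −71(0−ω_c)  ⇒  106ω_c = 35  ⇒  ω_c = 35/106
  ⇒ ω_c¹/ω_s¹ = 35/106
Stage 2: N_ring = 31 + 2·27 = 85
Stage 2: 31(ω_s−ω_c) = −85(ω_r−ω_c),  ω_s=0, ω_r=1
Stage 2: 31(0−ω_c) = −85(1−ω_c)  ⇒  116ω_c = 85  ⇒  ω_c = 85/116
  ⇒ ω_c²/ω_r² = 85/116
Coupling ω_r² = ω_c¹ ⇒ overall = 35/106 × 85/116 = 2975/12296

2975/12296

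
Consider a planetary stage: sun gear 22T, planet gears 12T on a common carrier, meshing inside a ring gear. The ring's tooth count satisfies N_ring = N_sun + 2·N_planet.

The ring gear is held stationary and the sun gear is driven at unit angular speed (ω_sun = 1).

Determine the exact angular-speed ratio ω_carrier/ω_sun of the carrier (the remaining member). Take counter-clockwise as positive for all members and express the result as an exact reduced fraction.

N_ring = 22 + 2·12 = 46
22(ω_s−ω_c) = −46(ω_r−ω_c),  ω_r=0, ω_s=1
22(1−ω_c) = −46(0−ω_c)  ⇒  68ω_c = 22  ⇒  ω_c = 11/34
ω_c/ω_s = 11/34

11/34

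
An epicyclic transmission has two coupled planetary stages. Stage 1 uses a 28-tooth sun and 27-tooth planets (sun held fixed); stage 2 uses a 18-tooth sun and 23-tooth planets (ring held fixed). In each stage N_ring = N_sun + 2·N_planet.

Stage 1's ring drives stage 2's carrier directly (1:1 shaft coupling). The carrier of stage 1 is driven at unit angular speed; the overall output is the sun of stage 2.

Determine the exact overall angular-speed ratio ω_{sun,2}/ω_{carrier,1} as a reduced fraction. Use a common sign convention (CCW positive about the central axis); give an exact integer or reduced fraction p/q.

Stage 1: N_ring = 28 + 2·27 = 82
Stage 1: 28(ω_s−ω_c) = −82(ω_r−ω_c),  ω_s=0, ω_c=1
Stage 1: ω_r = 1 − (28/82)(0−1) = 55/41
  ⇒ ω_r¹/ω_c¹ = 55/41
Stage 2: N_ring = 18 + 2·23 = 64
Stage 2: 18(ω_s−ω_c) = −64(ω_r−ω_c),  ω_r=0, ω_c=1
Stage 2: ω_s = 1 − (64/18)(0−1) = 41/9
  ⇒ ω_s²/ω_c² = 41/9
Coupling ω_c² = ω_r¹ ⇒ overall = 55/41 × 41/9 = 55/9

55/9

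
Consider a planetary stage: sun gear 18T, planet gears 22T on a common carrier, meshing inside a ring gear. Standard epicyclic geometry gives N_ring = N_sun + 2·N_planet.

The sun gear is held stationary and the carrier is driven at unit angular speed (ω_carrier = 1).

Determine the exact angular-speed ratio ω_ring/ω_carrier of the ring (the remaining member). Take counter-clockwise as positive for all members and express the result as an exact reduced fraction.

N_ring = 18 + 2·22 = 62
18(ω_s−ω_c) = −62(ω_r−ω_c),  ω_s=0, ω_c=1
ω_r = 1 − (18/62)(0−1) = 40/31
ω_r/ω_c = 40/31

40/31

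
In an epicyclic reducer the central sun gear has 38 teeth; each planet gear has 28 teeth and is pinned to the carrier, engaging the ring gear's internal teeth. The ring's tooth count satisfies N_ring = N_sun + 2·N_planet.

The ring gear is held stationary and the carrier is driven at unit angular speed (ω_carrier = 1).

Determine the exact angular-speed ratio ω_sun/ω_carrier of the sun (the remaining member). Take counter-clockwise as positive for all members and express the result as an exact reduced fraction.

66/19

N_ring = 38 + 2·28 = 94
38(ω_s−ω_c) = −94(ω_r−ω_c),  ω_r=0, ω_c=1
ω_s = 1 − (94/38)(0−1) = 66/19
ω_s/ω_c = 66/19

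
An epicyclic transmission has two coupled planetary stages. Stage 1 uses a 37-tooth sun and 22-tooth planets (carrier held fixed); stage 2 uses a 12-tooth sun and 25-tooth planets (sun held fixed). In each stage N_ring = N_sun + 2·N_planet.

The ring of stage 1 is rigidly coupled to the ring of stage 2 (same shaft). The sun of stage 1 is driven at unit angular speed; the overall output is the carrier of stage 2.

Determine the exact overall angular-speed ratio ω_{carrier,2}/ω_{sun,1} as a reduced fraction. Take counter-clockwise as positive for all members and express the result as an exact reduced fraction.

Stage 1: N_ring = 37 + 2·22 = 81
Stage 1: 37(ω_s−ω_c) = −81(ω_r−ω_c),  ω_c=0, ω_s=1
Stage 1: ω_r = 0 − (37/81)(1−0) = -37/81
  ⇒ ω_r¹/ω_s¹ = -37/81
Stage 2: N_ring = 12 + 2·25 = 62
Stage 2: 12(ω_s−ω_c) = −62(ω_r−ω_c),  ω_s=0, ω_r=1
Stage 2: 12(0−ω_c) = −62(1−ω_c)  ⇒  74ω_c = 62  ⇒  ω_c = 31/37
  ⇒ ω_c²/ω_r² = 31/37
Coupling ω_r² = ω_r¹ ⇒ overall = -37/81 × 31/37 = -31/81

-31/81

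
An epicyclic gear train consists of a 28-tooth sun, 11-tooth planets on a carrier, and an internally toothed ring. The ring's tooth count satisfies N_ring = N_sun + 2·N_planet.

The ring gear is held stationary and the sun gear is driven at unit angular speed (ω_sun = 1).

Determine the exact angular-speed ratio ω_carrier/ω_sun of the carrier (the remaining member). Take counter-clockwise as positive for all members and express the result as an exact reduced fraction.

14/39

N_ring = 28 + 2·11 = 50
28(ω_s−ω_c) = −50(ω_r−ω_c),  ω_r=0, ω_s=1
28(1−ω_c) = −50(0−ω_c)  ⇒  78ω_c = 28  ⇒  ω_c = 14/39
ω_c/ω_s = 14/39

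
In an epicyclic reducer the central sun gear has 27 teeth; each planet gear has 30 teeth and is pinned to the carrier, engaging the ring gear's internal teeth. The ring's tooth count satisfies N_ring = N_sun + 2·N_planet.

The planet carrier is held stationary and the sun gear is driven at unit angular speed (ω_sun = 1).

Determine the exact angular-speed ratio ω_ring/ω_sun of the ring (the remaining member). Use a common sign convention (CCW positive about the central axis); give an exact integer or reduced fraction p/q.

-9/29

N_ring = 27 + 2·30 = 87
27(ω_s−ω_c) = −87(ω_r−ω_c),  ω_c=0, ω_s=1
ω_r = 0 − (27/87)(1−0) = -9/29
ω_r/ω_s = -9/29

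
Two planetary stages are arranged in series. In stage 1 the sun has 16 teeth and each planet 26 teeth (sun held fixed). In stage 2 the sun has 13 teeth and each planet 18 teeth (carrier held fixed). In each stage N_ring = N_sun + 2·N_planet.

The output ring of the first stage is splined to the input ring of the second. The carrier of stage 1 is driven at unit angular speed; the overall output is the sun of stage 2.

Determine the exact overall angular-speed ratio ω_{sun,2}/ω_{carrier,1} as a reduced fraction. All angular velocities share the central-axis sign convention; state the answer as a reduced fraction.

-1029/221

Stage 1: N_ring = 16 + 2·26 = 68
Stage 1: 16(ω_s−ω_c) = −68(ω_r−ω_c),  ω_s=0, ω_c=1
Stage 1: ω_r = 1 − (16/68)(0−1) = 21/17
  ⇒ ω_r¹/ω_c¹ = 21/17
Stage 2: N_ring = 13 + 2·18 = 49
Stage 2: 13(ω_s−ω_c) = −49(ω_r−ω_c),  ω_c=0, ω_r=1
Stage 2: ω_s = 0 − (49/13)(1−0) = -49/13
  ⇒ ω_s²/ω_r² = -49/13
Coupling ω_r² = ω_r¹ ⇒ overall = 21/17 × -49/13 = -1029/221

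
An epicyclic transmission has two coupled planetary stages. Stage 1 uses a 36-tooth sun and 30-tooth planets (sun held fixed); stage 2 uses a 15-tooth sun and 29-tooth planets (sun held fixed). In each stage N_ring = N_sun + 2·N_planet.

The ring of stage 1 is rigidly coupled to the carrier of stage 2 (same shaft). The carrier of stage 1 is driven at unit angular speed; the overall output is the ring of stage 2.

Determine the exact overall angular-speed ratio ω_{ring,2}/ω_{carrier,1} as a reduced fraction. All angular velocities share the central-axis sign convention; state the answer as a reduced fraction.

121/73

Stage 1: N_ring = 36 + 2·30 = 96
Stage 1: 36(ω_s−ω_c) = −96(ω_r−ω_c),  ω_s=0, ω_c=1
Stage 1: ω_r = 1 − (36/96)(0−1) = 11/8
  ⇒ ω_r¹/ω_c¹ = 11/8
Stage 2: N_ring = 15 + 2·29 = 73
Stage 2: 15(ω_s−ω_c) = −73(ω_r−ω_c),  ω_s=0, ω_c=1
Stage 2: ω_r = 1 − (15/73)(0−1) = 88/73
  ⇒ ω_r²/ω_c² = 88/73
Coupling ω_c² = ω_r¹ ⇒ overall = 11/8 × 88/73 = 121/73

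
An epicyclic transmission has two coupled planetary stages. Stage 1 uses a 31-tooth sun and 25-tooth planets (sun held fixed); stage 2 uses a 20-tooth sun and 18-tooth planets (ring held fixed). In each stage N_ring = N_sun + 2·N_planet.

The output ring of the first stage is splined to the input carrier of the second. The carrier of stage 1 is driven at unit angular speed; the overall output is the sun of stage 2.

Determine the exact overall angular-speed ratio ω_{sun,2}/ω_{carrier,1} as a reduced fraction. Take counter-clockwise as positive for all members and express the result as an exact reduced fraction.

Stage 1: N_ring = 31 + 2·25 = 81
Stage 1: 31(ω_s−ω_c) = −81(ω_r−ω_c),  ω_s=0, ω_c=1
Stage 1: ω_r = 1 − (31/81)(0−1) = 112/81
  ⇒ ω_r¹/ω_c¹ = 112/81
Stage 2: N_ring = 20 + 2·18 = 56
Stage 2: 20(ω_s−ω_c) = −56(ω_r−ω_c),  ω_r=0, ω_c=1
Stage 2: ω_s = 1 − (56/20)(0−1) = 19/5
  ⇒ ω_s²/ω_c² = 19/5
Coupling ω_c² = ω_r¹ ⇒ overall = 112/81 × 19/5 = 2128/405

2128/405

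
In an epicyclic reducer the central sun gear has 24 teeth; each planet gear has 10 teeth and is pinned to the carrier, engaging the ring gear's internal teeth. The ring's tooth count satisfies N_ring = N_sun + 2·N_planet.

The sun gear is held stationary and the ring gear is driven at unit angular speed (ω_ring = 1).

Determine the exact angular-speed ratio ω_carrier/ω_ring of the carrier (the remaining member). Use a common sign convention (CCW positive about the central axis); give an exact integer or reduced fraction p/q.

11/17

N_ring = 24 + 2·10 = 44
24(ω_s−ω_c) = −44(ω_r−ω_c),  ω_s=0, ω_r=1
24(0−ω_c) = −44(1−ω_c)  ⇒  68ω_c = 44  ⇒  ω_c = 11/17
ω_c/ω_r = 11/17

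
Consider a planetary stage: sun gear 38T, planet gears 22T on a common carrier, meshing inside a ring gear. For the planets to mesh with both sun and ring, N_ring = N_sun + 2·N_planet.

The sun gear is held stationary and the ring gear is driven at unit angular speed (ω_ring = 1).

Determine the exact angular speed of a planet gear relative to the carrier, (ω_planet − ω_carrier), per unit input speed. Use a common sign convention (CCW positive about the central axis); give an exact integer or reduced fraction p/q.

N_ring = 38 + 2·22 = 82
38(ω_s−ω_c) = −82(ω_r−ω_c),  ω_s=0, ω_r=1
38(0−ω_c) = −82(1−ω_c)  ⇒  120ω_c = 82  ⇒  ω_c = 41/60
sun–planet: 38·(0−41/60) = −22·(ω_p−ω_c)  ⇒  ω_p−ω_c = −(38/22)·(-41/60) = 779/660

779/660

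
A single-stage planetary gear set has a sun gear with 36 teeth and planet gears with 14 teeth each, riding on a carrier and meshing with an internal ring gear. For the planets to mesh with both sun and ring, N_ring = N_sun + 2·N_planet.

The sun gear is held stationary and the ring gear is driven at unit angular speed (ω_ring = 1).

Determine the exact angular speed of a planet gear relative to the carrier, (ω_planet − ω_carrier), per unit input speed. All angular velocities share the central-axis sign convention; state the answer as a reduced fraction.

N_ring = 36 + 2·14 = 64
36(ω_s−ω_c) = −64(ω_r−ω_c),  ω_s=0, ω_r=1
36(0−ω_c) = −64(1−ω_c)  ⇒  100ω_c = 64  ⇒  ω_c = 16/25
sun–planet: 36·(0−16/25) = −14·(ω_p−ω_c)  ⇒  ω_p−ω_c = −(36/14)·(-16/25) = 288/175

288/175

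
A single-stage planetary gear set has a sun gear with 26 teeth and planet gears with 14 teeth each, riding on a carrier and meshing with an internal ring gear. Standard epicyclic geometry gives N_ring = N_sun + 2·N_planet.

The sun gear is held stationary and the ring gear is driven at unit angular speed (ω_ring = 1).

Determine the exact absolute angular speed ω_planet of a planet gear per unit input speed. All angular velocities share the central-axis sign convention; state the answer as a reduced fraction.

27/14

N_ring = 26 + 2·14 = 54
26(ω_s−ω_c) = −54(ω_r−ω_c),  ω_s=0, ω_r=1
26(0−ω_c) = −54(1−ω_c)  ⇒  80ω_c = 54  ⇒  ω_c = 27/40
sun–planet: 26·(0−27/40) = −14·(ω_p−ω_c)  ⇒  ω_p−ω_c = −(26/14)·(-27/40) = 351/280
ω_p = 27/40 + 351/280 = 27/14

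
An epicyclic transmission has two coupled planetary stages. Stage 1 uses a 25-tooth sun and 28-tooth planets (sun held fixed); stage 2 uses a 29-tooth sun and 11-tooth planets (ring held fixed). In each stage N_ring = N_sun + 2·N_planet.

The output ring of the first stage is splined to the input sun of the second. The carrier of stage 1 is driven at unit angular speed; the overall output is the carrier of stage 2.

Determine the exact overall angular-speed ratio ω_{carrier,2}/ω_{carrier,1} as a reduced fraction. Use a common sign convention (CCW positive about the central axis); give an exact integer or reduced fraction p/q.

1537/3240

Stage 1: N_ring = 25 + 2·28 = 81
Stage 1: 25(ω_s−ω_c) = −81(ω_r−ω_c),  ω_s=0, ω_c=1
Stage 1: ω_r = 1 − (25/81)(0−1) = 106/81
  ⇒ ω_r¹/ω_c¹ = 106/81
Stage 2: N_ring = 29 + 2·11 = 51
Stage 2: 29(ω_s−ω_c) = −51(ω_r−ω_c),  ω_r=0, ω_s=1
Stage 2: 29(1−ω_c) = −51(0−ω_c)  ⇒  80ω_c = 29  ⇒  ω_c = 29/80
  ⇒ ω_c²/ω_s² = 29/80
Coupling ω_s² = ω_r¹ ⇒ overall = 106/81 × 29/80 = 1537/3240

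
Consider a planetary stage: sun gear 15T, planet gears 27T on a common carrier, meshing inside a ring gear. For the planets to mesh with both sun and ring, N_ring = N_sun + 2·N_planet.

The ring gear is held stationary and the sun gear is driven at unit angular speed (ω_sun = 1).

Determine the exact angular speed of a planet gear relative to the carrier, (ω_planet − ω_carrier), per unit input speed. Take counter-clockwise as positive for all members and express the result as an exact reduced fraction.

-115/252

N_ring = 15 + 2·27 = 69
15(ω_s−ω_c) = −69(ω_r−ω_c),  ω_r=0, ω_s=1
15(1−ω_c) = −69(0−ω_c)  ⇒  84ω_c = 15  ⇒  ω_c = 5/28
sun–planet: 15·(1−5/28) = −27·(ω_p−ω_c)  ⇒  ω_p−ω_c = −(15/27)·(23/28) = -115/252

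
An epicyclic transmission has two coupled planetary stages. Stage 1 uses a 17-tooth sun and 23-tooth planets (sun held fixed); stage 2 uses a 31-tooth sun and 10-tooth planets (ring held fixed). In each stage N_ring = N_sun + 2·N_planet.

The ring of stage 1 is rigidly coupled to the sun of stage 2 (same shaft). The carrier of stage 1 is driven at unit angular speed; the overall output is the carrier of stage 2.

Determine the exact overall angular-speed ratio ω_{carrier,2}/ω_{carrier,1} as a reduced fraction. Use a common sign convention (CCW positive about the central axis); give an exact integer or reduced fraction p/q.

1240/2583

Stage 1: N_ring = 17 + 2·23 = 63
Stage 1: 17(ω_s−ω_c) = −63(ω_r−ω_c),  ω_s=0, ω_c=1
Stage 1: ω_r = 1 − (17/63)(0−1) = 80/63
  ⇒ ω_r¹/ω_c¹ = 80/63
Stage 2: N_ring = 31 + 2·10 = 51
Stage 2: 31(ω_s−ω_c) = −51(ω_r−ω_c),  ω_r=0, ω_s=1
Stage 2: 31(1−ω_c) = −51(0−ω_c)  ⇒  82ω_c = 31  ⇒  ω_c = 31/82
  ⇒ ω_c²/ω_s² = 31/82
Coupling ω_s² = ω_r¹ ⇒ overall = 80/63 × 31/82 = 1240/2583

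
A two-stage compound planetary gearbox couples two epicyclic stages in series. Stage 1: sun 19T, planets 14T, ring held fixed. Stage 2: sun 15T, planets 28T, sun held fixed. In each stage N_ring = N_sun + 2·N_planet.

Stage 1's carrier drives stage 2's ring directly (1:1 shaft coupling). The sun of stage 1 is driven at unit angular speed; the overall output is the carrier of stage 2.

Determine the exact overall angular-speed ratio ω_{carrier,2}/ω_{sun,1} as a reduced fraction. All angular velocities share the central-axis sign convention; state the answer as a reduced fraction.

1349/5676

Stage 1: N_ring = 19 + 2·14 = 47
Stage 1: 19(ω_s−ω_c) = −47(ω_r−ω_c),  ω_r=0, ω_s=1
Stage 1: 19(1−ω_c) = −47(0−ω_c)  ⇒  66ω_c = 19  ⇒  ω_c = 19/66
  ⇒ ω_c¹/ω_s¹ = 19/66
Stage 2: N_ring = 15 + 2·28 = 71
Stage 2: 15(ω_s−ω_c) = −71(ω_r−ω_c),  ω_s=0, ω_r=1
Stage 2: 15(0−ω_c) = −71(1−ω_c)  ⇒  86ω_c = 71  ⇒  ω_c = 71/86
  ⇒ ω_c²/ω_r² = 71/86
Coupling ω_r² = ω_c¹ ⇒ overall = 19/66 × 71/86 = 1349/5676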